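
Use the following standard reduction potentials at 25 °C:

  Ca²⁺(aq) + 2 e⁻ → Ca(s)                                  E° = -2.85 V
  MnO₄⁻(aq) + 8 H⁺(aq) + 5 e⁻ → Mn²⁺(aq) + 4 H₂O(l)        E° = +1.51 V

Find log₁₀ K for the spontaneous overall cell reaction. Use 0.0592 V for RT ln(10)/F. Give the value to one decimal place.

Cathode: MnO₄⁻/Mn²⁺; anode: Ca²⁺/Ca. E°cell = +4.36 V, n = 10.
log K = nE°cell / 0.0592 = (10)(+4.36) / 0.0592 = 736.5.

736.5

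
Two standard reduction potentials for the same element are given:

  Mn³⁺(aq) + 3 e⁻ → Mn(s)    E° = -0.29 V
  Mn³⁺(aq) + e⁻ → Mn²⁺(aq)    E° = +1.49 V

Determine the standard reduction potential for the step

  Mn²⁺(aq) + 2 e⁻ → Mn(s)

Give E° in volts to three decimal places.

Sequential free energies add, so n₃E°₃ = n₁E°₁ + n₂E°₂.
With n₃ = 3, and the known step contributing 1×(+1.49) V, the unknown satisfies 2·E° = 3×(-0.29) − 1×(+1.49) = -2.360.
E° = -2.360 / 2 = -1.180 V.

-1.180 V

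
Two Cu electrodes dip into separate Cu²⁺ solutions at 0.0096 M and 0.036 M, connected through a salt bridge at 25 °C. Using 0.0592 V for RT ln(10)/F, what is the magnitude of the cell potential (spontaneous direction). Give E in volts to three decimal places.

For a concentration cell E°cell = 0. The 0.036 M side is the cathode (reduction is favoured where [Cu²⁺] is higher).
With n = 2, E = −(0.0592/2) log([Cu²⁺]ₐₙ/[Cu²⁺]꜀ₐₜ) = −(0.0592/2) log(0.0096/0.036) = −(0.0592/2)(-0.574) = +0.017 V.

+0.017 V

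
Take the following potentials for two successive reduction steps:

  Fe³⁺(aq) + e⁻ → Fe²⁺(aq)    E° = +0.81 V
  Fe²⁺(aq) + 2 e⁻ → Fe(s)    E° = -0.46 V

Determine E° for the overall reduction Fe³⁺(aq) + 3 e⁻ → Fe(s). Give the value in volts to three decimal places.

Since ΔG° = −nFE° is additive over sequential reductions, n₃E°₃ = n₁E°₁ + n₂E°₂.
E°₃ = (1×+0.81 + 2×-0.46) / 3 = (-0.110) / 3 = -0.037 V.
E° values themselves are not directly additive — weighting by electron count is essential.

-0.037 V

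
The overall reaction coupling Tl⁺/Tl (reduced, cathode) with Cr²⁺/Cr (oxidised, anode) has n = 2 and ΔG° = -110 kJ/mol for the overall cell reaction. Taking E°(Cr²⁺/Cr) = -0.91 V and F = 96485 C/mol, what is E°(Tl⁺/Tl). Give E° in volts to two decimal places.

E°cell = −ΔG°/(nF) = −(-110×10³)/((2)(96485)) = +0.570 V.
Since Tl⁺/Tl is the cathode and Cr²⁺/Cr the anode, E°cell = E°(Tl⁺/Tl) − E°(Cr²⁺/Cr).
So E°(Tl⁺/Tl) = E°cell + E°(Cr²⁺/Cr) = +0.570 + (-0.91) = -0.34 V.

-0.34 V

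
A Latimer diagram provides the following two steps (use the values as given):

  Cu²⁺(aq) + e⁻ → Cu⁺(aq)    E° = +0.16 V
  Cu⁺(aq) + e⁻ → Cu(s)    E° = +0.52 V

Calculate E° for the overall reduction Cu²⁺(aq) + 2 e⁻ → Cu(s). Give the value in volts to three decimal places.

+0.340 V

Adding the free-energy changes (−nFE°) of the two steps gives −n₃FE°₃ = −n₁FE°₁ − n₂FE°₂.
E°₃ = (1×+0.16 + 1×+0.52) / 2 = (+0.680) / 2 = +0.340 V.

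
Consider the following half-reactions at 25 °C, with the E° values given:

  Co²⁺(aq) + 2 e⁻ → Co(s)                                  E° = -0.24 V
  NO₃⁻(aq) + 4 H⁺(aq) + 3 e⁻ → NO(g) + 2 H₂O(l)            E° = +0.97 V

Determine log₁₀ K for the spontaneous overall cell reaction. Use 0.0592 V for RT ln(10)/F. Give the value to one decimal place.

122.6

Cathode: NO₃⁻/NO; anode: Co²⁺/Co. E°cell = +1.21 V, n = 6.
log K = nE°cell / 0.0592 = (6)(+1.21) / 0.0592 = 122.6.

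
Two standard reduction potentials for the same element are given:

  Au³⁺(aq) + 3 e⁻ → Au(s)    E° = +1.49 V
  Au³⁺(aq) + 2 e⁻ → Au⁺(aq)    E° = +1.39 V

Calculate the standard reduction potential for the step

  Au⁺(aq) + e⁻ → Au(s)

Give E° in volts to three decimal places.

+1.690 V

Sequential free energies add, so n₃E°₃ = n₁E°₁ + n₂E°₂.
With n₃ = 3, and the known step contributing 2×(+1.39) V, the unknown satisfies 1·E° = 3×(+1.49) − 2×(+1.39) = +1.690.
E° = +1.690 / 1 = +1.690 V.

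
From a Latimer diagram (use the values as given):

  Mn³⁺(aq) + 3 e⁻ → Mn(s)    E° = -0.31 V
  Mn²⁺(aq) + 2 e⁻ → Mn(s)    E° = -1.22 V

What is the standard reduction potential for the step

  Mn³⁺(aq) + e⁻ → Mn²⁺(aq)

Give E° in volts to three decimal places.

+1.510 V

Sequential free energies add, so n₃E°₃ = n₁E°₁ + n₂E°₂.
With n₃ = 3, and the known step contributing 2×(-1.22) V, the unknown satisfies 1·E° = 3×(-0.31) − 2×(-1.22) = +1.510.
E° = +1.510 / 1 = +1.510 V.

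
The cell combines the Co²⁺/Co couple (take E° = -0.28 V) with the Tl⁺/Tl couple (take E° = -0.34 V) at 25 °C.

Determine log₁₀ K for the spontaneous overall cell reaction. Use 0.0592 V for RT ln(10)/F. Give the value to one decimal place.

2.0

Cathode: Co²⁺/Co; anode: Tl⁺/Tl. E°cell = +0.06 V, n = 2.
log K = nE°cell / 0.0592 = (2)(+0.06) / 0.0592 = 2.0.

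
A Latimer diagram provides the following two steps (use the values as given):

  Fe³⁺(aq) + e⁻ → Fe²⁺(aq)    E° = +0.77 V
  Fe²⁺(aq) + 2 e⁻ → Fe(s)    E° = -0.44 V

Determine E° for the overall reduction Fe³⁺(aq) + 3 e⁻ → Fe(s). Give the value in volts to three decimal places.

-0.037 V

Standard free energies of sequential steps add: ΔG°₃ = ΔG°₁ + ΔG°₂, so n₃E°₃ = n₁E°₁ + n₂E°₂.
E°₃ = (1×+0.77 + 2×-0.44) / 3 = (-0.110) / 3 = -0.037 V.
E° values themselves are not directly additive — weighting by electron count is essential.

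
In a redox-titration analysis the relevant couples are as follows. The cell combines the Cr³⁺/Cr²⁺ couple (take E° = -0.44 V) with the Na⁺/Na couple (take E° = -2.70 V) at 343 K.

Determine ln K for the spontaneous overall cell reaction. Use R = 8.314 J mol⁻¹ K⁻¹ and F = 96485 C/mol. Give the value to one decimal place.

76.5

Cathode: Cr³⁺/Cr²⁺; anode: Na⁺/Na. E°cell = (-0.44) − (-2.70) = +2.26 V, with n = 1.
ΔG° = −nFE° = −RT ln K, so ln K = nFE°/(RT) = (1)(96485)(+2.26) / ((8.314)(343)) = 76.465.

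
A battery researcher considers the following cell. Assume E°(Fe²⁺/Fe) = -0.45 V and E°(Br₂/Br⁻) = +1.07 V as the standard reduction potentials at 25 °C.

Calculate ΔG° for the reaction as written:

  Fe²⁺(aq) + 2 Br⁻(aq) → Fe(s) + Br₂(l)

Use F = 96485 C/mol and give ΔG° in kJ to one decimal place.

As written, Fe²⁺/Fe is reduced (cathode) and Br₂/Br⁻ is oxidised (anode), so E°cell = (-0.45) − (+1.07) = -1.52 V.
Balancing electrons gives n = 2.
ΔG° = −nFE° = −(2)(96485)(-1.52) = 293,314 J = +293.3 kJ.

+293.3 kJ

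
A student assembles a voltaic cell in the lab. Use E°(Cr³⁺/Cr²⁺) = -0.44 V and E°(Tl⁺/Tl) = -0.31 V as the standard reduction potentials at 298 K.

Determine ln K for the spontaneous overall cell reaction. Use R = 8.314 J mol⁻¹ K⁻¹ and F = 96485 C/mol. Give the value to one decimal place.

Cathode: Tl⁺/Tl; anode: Cr³⁺/Cr²⁺. E°cell = (-0.31) − (-0.44) = +0.13 V, with n = 1.
ΔG° = −nFE° = −RT ln K, so ln K = nFE°/(RT) = (1)(96485)(+0.13) / ((8.314)(298)) = 5.063.

5.1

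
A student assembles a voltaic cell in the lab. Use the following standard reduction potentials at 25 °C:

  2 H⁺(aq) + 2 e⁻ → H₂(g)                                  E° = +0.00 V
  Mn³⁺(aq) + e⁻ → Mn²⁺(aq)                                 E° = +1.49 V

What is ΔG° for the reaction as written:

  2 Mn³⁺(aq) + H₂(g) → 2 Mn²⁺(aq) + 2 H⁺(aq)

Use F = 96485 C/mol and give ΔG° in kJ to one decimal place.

As written, Mn³⁺/Mn²⁺ is reduced (cathode) and H⁺/H₂ is oxidised (anode), so E°cell = (+1.49) − (+0.00) = +1.49 V.
Balancing electrons gives n = 2.
ΔG° = −nFE° = −(2)(96485)(+1.49) = -287,525 J = -287.5 kJ.

-287.5 kJ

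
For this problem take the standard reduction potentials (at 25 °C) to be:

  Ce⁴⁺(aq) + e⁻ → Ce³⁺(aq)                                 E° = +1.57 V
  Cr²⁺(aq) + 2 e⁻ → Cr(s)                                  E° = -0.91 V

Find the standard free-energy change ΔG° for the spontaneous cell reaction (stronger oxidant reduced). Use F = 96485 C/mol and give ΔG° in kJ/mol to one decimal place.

-478.6 kJ/mol

Ce⁴⁺/Ce³⁺ (E° = +1.57 V) is the cathode; Cr²⁺/Cr (E° = -0.91 V) is the anode, so E°cell = +2.48 V.
Balancing electrons gives n = 2 (lcm of 1 and 2).
ΔG° = −nFE° = −(2)(96485)(+2.48) = -478,566 J = -478.6 kJ/mol.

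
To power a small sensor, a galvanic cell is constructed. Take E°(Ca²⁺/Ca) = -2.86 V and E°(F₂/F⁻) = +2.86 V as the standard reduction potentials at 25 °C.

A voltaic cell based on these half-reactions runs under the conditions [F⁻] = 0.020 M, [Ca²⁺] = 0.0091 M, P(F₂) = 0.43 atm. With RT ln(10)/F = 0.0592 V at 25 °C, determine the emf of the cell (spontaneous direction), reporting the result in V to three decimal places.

F₂/F⁻ is the cathode (higher E°), Ca²⁺/Ca the anode: E°cell = +2.86 − (-2.86) = +5.72 V, n = 2.
Overall: F₂(g) + Ca(s) → 2 F⁻(aq) + Ca²⁺(aq)
Q = [F⁻]^2·[Ca²⁺] / (P(F₂)); log Q = -5.072.
E = E° − (0.0592/n) log Q = +5.72 − (0.0592/2)(-5.072) = +5.870 V.

+5.870 V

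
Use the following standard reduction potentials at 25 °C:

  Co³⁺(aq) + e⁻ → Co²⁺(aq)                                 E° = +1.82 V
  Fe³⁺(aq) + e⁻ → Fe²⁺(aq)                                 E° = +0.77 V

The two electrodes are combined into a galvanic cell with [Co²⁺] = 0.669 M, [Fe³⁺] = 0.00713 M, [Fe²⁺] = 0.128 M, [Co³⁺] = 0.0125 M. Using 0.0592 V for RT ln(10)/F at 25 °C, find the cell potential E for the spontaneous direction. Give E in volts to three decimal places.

+1.022 V

Co³⁺/Co²⁺ is the cathode (higher E°), Fe³⁺/Fe²⁺ the anode: E°cell = +1.82 − (+0.77) = +1.05 V, n = 1.
Overall: Co³⁺(aq) + Fe²⁺(aq) → Co²⁺(aq) + Fe³⁺(aq)
Q = [Co²⁺]·[Fe³⁺] / ([Co³⁺]·[Fe²⁺]); log Q = 0.474.
E = E° − (0.0592/n) log Q = +1.05 − (0.0592/1)(0.474) = +1.022 V.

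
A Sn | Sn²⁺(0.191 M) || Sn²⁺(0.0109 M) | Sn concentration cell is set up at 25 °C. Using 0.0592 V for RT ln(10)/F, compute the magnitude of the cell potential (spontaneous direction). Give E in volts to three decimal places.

+0.037 V

For a concentration cell E°cell = 0. The 0.191 M side is the cathode (reduction is favoured where [Sn²⁺] is higher).
With n = 2, E = −(0.0592/2) log([Sn²⁺]ₐₙ/[Sn²⁺]꜀ₐₜ) = −(0.0592/2) log(0.0109/0.191) = −(0.0592/2)(-1.244) = +0.037 V.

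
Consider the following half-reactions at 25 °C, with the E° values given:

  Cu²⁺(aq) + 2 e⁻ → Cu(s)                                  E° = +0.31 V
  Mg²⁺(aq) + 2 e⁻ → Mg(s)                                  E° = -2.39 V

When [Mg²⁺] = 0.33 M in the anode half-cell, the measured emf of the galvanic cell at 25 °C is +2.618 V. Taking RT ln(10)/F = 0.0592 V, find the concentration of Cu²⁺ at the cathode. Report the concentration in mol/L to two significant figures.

Cu²⁺/Cu is the cathode, Mg²⁺/Mg the anode: E°cell = +2.70 V, n = 2.
Overall reaction: Cu²⁺(aq) + Mg(s) → Cu(s) + Mg²⁺(aq); Q = [Mg²⁺]^1/[Cu²⁺]^1.
From E = E° − (0.0592/n) log Q: log Q = (E° − E)·n/0.0592 = (+2.70 − (+2.618))·2/0.0592 = 2.7703.
So 1·log[Cu²⁺] = 1·log(0.33) − log Q = -0.4815 − (2.7703) = -3.2518; [Cu²⁺] = 10^(-3.2518) ≈ 0.00056 M.

0.00056 M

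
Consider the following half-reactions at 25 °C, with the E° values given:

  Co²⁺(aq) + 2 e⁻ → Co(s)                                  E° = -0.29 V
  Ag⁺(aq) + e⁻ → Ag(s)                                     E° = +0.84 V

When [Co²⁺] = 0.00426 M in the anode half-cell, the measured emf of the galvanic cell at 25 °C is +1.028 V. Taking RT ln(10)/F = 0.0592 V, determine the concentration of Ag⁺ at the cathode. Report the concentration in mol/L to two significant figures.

Ag⁺/Ag is the cathode, Co²⁺/Co the anode: E°cell = +1.13 V, n = 2.
Overall reaction: 2 Ag⁺(aq) + Co(s) → 2 Ag(s) + Co²⁺(aq); Q = [Co²⁺]^1/[Ag⁺]^2.
From E = E° − (0.0592/n) log Q: log Q = (E° − E)·n/0.0592 = (+1.13 − (+1.028))·2/0.0592 = 3.4459.
So 2·log[Ag⁺] = 1·log(0.00426) − log Q = -2.3706 − (3.4459) = -5.8165; log[Ag⁺] = -5.8165 / 2 = -2.9082; [Ag⁺] = 10^(-2.9082) ≈ 0.0012 M.

0.0012 M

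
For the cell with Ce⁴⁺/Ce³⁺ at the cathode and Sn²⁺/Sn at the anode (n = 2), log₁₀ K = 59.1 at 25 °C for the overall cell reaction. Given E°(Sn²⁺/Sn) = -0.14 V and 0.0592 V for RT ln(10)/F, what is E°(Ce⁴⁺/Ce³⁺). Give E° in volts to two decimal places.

E°cell = (0.0592/n)·log K = (0.0592/2)(59.1) = +1.749 V.
Since Ce⁴⁺/Ce³⁺ is the cathode and Sn²⁺/Sn the anode, E°cell = E°(Ce⁴⁺/Ce³⁺) − E°(Sn²⁺/Sn).
So E°(Ce⁴⁺/Ce³⁺) = E°cell + E°(Sn²⁺/Sn) = +1.749 + (-0.14) = +1.61 V.

+1.61 V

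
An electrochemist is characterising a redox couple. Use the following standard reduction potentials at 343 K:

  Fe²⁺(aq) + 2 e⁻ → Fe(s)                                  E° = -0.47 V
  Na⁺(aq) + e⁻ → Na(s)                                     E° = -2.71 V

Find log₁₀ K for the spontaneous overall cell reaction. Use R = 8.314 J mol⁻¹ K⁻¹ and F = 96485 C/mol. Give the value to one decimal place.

65.8

Cathode: Fe²⁺/Fe; anode: Na⁺/Na. E°cell = (-0.47) − (-2.71) = +2.24 V, with n = 2.
ΔG° = −nFE° = −RT ln K, so ln K = nFE°/(RT) = (2)(96485)(+2.24) / ((8.314)(343)) = 151.577.
log₁₀ K = 151.577 / ln 10 = 65.8.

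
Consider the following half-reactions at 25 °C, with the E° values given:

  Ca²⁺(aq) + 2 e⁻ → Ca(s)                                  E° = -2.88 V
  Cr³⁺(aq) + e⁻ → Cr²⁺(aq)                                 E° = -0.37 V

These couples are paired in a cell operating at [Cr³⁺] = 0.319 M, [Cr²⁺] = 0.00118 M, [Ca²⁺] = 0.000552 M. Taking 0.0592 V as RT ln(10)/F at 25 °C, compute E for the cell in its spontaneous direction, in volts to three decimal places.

+2.750 V

Cr³⁺/Cr²⁺ is the cathode (higher E°), Ca²⁺/Ca the anode: E°cell = -0.37 − (-2.88) = +2.51 V, n = 2.
Overall: 2 Cr³⁺(aq) + Ca(s) → 2 Cr²⁺(aq) + Ca²⁺(aq)
Q = [Cr²⁺]^2·[Ca²⁺] / ([Cr³⁺]^2); log Q = -8.122.
E = E° − (0.0592/n) log Q = +2.51 − (0.0592/2)(-8.122) = +2.750 V.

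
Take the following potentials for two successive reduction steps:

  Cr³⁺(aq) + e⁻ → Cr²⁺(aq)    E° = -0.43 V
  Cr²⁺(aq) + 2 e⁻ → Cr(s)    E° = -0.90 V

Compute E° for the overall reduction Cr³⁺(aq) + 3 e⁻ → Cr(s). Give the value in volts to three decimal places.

-0.743 V

Adding the free-energy changes (−nFE°) of the two steps gives −n₃FE°₃ = −n₁FE°₁ − n₂FE°₂.
E°₃ = (1×-0.43 + 2×-0.90) / 3 = (-2.230) / 3 = -0.743 V.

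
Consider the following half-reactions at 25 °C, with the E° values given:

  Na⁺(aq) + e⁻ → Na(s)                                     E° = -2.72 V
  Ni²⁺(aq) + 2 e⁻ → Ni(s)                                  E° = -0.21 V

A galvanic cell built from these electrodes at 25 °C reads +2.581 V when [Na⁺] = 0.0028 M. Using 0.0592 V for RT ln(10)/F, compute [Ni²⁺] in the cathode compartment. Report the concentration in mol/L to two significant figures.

Ni²⁺/Ni is the cathode, Na⁺/Na the anode: E°cell = +2.51 V, n = 2.
Overall reaction: Ni²⁺(aq) + 2 Na(s) → Ni(s) + 2 Na⁺(aq); Q = [Na⁺]^2/[Ni²⁺]^1.
From E = E° − (0.0592/n) log Q: log Q = (E° − E)·n/0.0592 = (+2.51 − (+2.581))·2/0.0592 = -2.3986.
So 1·log[Ni²⁺] = 2·log(0.0028) − log Q = -5.1057 − (-2.3986) = -2.7071; [Ni²⁺] = 10^(-2.7071) ≈ 0.0020 M.

0.0020 M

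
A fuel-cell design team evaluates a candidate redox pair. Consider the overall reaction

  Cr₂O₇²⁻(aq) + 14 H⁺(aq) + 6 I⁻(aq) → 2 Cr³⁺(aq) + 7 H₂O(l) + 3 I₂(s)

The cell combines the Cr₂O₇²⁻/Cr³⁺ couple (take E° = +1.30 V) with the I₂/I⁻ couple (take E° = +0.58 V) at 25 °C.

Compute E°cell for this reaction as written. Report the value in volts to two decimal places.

+0.72 V

The Cr₂O₇²⁻/Cr³⁺ couple has the higher reduction potential, so it is the cathode; I₂/I⁻ is oxidised at the anode.
E°cell = E°(cathode) − E°(anode) = (+1.30) − (+0.58) = +0.72 V.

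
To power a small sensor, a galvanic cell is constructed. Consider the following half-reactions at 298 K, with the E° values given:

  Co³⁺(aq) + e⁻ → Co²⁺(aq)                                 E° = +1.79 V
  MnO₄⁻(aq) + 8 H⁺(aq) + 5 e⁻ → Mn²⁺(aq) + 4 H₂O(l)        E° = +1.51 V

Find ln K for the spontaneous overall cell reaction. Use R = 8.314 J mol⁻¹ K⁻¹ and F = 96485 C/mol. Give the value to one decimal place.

54.5

Cathode: Co³⁺/Co²⁺; anode: MnO₄⁻/Mn²⁺. E°cell = (+1.79) − (+1.51) = +0.28 V, with n = 5.
ΔG° = −nFE° = −RT ln K, so ln K = nFE°/(RT) = (5)(96485)(+0.28) / ((8.314)(298)) = 54.521.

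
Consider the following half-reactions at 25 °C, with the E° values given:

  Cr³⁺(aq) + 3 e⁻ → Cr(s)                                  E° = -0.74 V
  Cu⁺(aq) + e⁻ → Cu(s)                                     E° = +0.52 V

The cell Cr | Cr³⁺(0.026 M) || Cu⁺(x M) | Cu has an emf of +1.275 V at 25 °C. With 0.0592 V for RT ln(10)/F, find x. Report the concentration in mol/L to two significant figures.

0.53 M

Cu⁺/Cu is the cathode, Cr³⁺/Cr the anode: E°cell = +1.26 V, n = 3.
Overall reaction: 3 Cu⁺(aq) + Cr(s) → 3 Cu(s) + Cr³⁺(aq); Q = [Cr³⁺]^1/[Cu⁺]^3.
From E = E° − (0.0592/n) log Q: log Q = (E° − E)·n/0.0592 = (+1.26 − (+1.275))·3/0.0592 = -0.7601.
So 3·log[Cu⁺] = 1·log(0.026) − log Q = -1.5850 − (-0.7601) = -0.8249; log[Cu⁺] = -0.8249 / 3 = -0.2750; [Cu⁺] = 10^(-0.2750) ≈ 0.53 M.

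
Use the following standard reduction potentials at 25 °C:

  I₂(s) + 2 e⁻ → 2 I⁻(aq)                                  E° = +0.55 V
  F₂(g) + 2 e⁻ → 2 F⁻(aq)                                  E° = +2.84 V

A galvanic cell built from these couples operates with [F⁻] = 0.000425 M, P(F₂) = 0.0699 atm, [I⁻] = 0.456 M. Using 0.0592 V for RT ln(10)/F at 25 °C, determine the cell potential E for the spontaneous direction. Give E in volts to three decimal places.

F₂/F⁻ is the cathode (higher E°), I₂/I⁻ the anode: E°cell = +2.84 − (+0.55) = +2.29 V, n = 2.
Overall: F₂(g) + 2 I⁻(aq) → 2 F⁻(aq) + I₂(s)
Q = [F⁻]^2 / (P(F₂)·[I⁻]^2); log Q = -4.906.
E = E° − (0.0592/n) log Q = +2.29 − (0.0592/2)(-4.906) = +2.435 V.

+2.435 V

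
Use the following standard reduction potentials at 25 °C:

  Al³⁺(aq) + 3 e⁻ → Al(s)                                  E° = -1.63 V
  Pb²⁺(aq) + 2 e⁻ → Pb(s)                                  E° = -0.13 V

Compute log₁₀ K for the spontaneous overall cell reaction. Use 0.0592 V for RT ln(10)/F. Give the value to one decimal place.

Cathode: Pb²⁺/Pb; anode: Al³⁺/Al. E°cell = +1.50 V, n = 6.
log K = nE°cell / 0.0592 = (6)(+1.50) / 0.0592 = 152.0.

152.0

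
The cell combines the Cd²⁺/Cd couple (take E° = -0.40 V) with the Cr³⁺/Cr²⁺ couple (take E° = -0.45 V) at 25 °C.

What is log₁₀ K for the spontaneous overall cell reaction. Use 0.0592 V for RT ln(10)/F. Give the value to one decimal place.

Cathode: Cd²⁺/Cd; anode: Cr³⁺/Cr²⁺. E°cell = +0.05 V, n = 2.
log K = nE°cell / 0.0592 = (2)(+0.05) / 0.0592 = 1.7.

1.7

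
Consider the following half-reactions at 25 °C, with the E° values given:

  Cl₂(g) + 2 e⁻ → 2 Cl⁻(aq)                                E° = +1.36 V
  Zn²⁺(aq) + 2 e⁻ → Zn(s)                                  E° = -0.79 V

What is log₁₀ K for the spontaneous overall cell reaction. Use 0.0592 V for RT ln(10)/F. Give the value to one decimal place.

Cathode: Cl₂/Cl⁻; anode: Zn²⁺/Zn. E°cell = +2.15 V, n = 2.
log K = nE°cell / 0.0592 = (2)(+2.15) / 0.0592 = 72.6.

72.6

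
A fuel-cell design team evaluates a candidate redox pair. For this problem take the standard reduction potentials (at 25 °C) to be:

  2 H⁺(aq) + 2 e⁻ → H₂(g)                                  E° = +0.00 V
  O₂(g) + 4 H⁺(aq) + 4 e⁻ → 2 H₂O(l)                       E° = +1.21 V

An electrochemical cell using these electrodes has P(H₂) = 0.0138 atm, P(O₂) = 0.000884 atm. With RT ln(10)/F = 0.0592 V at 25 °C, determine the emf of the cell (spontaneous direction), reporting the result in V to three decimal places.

O₂/H₂O is the cathode (higher E°), H⁺/H₂ the anode: E°cell = +1.21 − (+0.00) = +1.21 V, n = 4.
Overall: O₂(g) + 2 H₂(g) → 2 H₂O(l)
Q = 1 / (P(O₂)·P(H₂)^2); log Q = 6.774.
E = E° − (0.0592/n) log Q = +1.21 − (0.0592/4)(6.774) = +1.110 V.

+1.110 V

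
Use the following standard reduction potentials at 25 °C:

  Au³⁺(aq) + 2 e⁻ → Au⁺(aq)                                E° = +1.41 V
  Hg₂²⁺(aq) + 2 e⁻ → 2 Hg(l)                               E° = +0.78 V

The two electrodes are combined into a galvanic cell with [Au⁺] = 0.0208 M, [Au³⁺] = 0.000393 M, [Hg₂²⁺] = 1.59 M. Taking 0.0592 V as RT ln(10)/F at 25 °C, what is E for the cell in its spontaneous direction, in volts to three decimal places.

+0.573 V

Au³⁺/Au⁺ is the cathode (higher E°), Hg₂²⁺/Hg the anode: E°cell = +1.41 − (+0.78) = +0.63 V, n = 2.
Overall: Au³⁺(aq) + 2 Hg(l) → Au⁺(aq) + Hg₂²⁺(aq)
Q = [Au⁺]·[Hg₂²⁺] / ([Au³⁺]); log Q = 1.925.
E = E° − (0.0592/n) log Q = +0.63 − (0.0592/2)(1.925) = +0.573 V.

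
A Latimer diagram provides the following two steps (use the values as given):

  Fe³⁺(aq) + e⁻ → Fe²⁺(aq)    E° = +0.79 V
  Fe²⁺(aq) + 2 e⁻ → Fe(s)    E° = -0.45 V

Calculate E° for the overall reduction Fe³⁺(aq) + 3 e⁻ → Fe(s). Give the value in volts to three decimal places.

-0.037 V

Standard free energies of sequential steps add: ΔG°₃ = ΔG°₁ + ΔG°₂, so n₃E°₃ = n₁E°₁ + n₂E°₂.
E°₃ = (1×+0.79 + 2×-0.45) / 3 = (-0.110) / 3 = -0.037 V.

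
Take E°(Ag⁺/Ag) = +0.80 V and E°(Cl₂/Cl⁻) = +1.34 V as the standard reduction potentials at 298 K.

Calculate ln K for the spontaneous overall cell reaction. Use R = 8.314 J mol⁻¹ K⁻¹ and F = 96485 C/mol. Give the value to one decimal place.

42.1

Cathode: Cl₂/Cl⁻; anode: Ag⁺/Ag. E°cell = (+1.34) − (+0.80) = +0.54 V, with n = 2.
ΔG° = −nFE° = −RT ln K, so ln K = nFE°/(RT) = (2)(96485)(+0.54) / ((8.314)(298)) = 42.059.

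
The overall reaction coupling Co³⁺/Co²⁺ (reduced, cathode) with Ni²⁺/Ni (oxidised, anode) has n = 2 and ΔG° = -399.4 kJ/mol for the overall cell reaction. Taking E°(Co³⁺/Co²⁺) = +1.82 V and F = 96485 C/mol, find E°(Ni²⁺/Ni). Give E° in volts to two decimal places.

E°cell = −ΔG°/(nF) = −(-399.4×10³)/((2)(96485)) = +2.070 V.
Since Co³⁺/Co²⁺ is the cathode and Ni²⁺/Ni the anode, E°cell = E°(Co³⁺/Co²⁺) − E°(Ni²⁺/Ni).
So E°(Ni²⁺/Ni) = E°(Co³⁺/Co²⁺) − E°cell = (+1.82) − (+2.070) = -0.25 V.

-0.25 V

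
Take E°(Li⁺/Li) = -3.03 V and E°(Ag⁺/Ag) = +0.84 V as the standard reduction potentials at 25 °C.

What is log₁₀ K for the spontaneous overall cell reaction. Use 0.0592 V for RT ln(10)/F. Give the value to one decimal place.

65.4

Cathode: Ag⁺/Ag; anode: Li⁺/Li. E°cell = +3.87 V, n = 1.
log K = nE°cell / 0.0592 = (1)(+3.87) / 0.0592 = 65.4.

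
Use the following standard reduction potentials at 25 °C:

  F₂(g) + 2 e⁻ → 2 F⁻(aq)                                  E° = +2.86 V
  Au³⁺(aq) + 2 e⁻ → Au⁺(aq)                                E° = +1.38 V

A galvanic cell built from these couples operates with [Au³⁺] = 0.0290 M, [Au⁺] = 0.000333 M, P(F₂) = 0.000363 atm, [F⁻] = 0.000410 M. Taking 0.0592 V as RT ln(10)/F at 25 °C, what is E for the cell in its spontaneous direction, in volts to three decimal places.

+1.521 V

F₂/F⁻ is the cathode (higher E°), Au³⁺/Au⁺ the anode: E°cell = +2.86 − (+1.38) = +1.48 V, n = 2.
Overall: F₂(g) + Au⁺(aq) → 2 F⁻(aq) + Au³⁺(aq)
Q = [F⁻]^2·[Au³⁺] / (P(F₂)·[Au⁺]); log Q = -1.394.
E = E° − (0.0592/n) log Q = +1.48 − (0.0592/2)(-1.394) = +1.521 V.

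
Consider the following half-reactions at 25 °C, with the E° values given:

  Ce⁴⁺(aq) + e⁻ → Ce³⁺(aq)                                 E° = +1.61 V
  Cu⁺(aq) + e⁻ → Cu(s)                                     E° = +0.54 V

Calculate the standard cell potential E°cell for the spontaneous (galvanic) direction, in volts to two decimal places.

The Ce⁴⁺/Ce³⁺ couple has the higher reduction potential, so it is the cathode; Cu⁺/Cu is oxidised at the anode.
E°cell = E°(cathode) − E°(anode) = (+1.61) − (+0.54) = +1.07 V.

+1.07 V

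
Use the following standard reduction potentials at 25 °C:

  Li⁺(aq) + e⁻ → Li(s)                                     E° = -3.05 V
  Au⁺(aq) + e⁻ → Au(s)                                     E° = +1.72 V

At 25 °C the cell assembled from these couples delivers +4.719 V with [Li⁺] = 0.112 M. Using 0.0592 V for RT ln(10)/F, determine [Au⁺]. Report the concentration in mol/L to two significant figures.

Au⁺/Au is the cathode, Li⁺/Li the anode: E°cell = +4.77 V, n = 1.
Overall reaction: Au⁺(aq) + Li(s) → Au(s) + Li⁺(aq); Q = [Li⁺]^1/[Au⁺]^1.
From E = E° − (0.0592/n) log Q: log Q = (E° − E)·n/0.0592 = (+4.77 − (+4.719))·1/0.0592 = 0.8615.
So 1·log[Au⁺] = 1·log(0.112) − log Q = -0.9508 − (0.8615) = -1.8123; [Au⁺] = 10^(-1.8123) ≈ 0.015 M.

0.015 M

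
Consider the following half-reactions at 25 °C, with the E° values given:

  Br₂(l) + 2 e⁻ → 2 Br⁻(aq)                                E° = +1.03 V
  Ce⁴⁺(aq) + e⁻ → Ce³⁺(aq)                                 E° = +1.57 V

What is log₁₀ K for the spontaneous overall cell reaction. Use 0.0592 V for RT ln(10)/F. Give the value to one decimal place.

18.2

Cathode: Ce⁴⁺/Ce³⁺; anode: Br₂/Br⁻. E°cell = +0.54 V, n = 2.
log K = nE°cell / 0.0592 = (2)(+0.54) / 0.0592 = 18.2.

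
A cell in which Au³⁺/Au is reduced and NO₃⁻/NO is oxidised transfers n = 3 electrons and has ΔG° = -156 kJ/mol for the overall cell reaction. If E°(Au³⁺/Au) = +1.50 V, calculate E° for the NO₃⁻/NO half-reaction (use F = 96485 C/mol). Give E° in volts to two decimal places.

+0.96 V

E°cell = −ΔG°/(nF) = −(-156×10³)/((3)(96485)) = +0.539 V.
Since Au³⁺/Au is the cathode and NO₃⁻/NO the anode, E°cell = E°(Au³⁺/Au) − E°(NO₃⁻/NO).
So E°(NO₃⁻/NO) = E°(Au³⁺/Au) − E°cell = (+1.50) − (+0.539) = +0.96 V.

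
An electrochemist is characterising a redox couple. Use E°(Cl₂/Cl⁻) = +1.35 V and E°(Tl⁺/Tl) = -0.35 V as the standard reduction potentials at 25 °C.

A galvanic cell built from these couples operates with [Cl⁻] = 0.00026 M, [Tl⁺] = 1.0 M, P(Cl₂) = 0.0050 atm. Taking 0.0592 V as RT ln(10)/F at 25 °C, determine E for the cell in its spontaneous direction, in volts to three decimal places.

+1.844 V

Cl₂/Cl⁻ is the cathode (higher E°), Tl⁺/Tl the anode: E°cell = +1.35 − (-0.35) = +1.70 V, n = 2.
Overall: Cl₂(g) + 2 Tl(s) → 2 Cl⁻(aq) + 2 Tl⁺(aq)
Q = [Cl⁻]^2·[Tl⁺]^2 / (P(Cl₂)); log Q = -4.869.
E = E° − (0.0592/n) log Q = +1.70 − (0.0592/2)(-4.869) = +1.844 V.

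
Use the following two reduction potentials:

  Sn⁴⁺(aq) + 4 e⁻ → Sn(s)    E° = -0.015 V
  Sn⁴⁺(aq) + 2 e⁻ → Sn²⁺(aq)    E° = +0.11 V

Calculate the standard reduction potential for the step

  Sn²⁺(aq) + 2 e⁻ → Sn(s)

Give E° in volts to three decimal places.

Sequential free energies add, so n₃E°₃ = n₁E°₁ + n₂E°₂.
With n₃ = 4, and the known step contributing 2×(+0.11) V, the unknown satisfies 2·E° = 4×(-0.015) − 2×(+0.11) = -0.280.
E° = -0.280 / 2 = -0.140 V.

-0.140 V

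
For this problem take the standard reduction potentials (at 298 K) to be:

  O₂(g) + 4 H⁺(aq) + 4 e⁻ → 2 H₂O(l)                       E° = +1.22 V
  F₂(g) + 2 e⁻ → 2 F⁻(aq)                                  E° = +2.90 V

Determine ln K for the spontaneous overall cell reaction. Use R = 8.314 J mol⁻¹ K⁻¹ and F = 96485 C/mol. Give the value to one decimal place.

Cathode: F₂/F⁻; anode: O₂/H₂O. E°cell = (+2.90) − (+1.22) = +1.68 V, with n = 4.
ΔG° = −nFE° = −RT ln K, so ln K = nFE°/(RT) = (4)(96485)(+1.68) / ((8.314)(298)) = 261.699.

261.7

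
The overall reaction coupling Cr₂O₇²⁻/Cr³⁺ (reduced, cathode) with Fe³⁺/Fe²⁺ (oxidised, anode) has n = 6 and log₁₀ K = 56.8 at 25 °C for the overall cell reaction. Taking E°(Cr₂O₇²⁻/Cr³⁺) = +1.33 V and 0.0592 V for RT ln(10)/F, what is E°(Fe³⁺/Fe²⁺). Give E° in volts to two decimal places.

E°cell = (0.0592/n)·log K = (0.0592/6)(56.8) = +0.560 V.
Since Cr₂O₇²⁻/Cr³⁺ is the cathode and Fe³⁺/Fe²⁺ the anode, E°cell = E°(Cr₂O₇²⁻/Cr³⁺) − E°(Fe³⁺/Fe²⁺).
So E°(Fe³⁺/Fe²⁺) = E°(Cr₂O₇²⁻/Cr³⁺) − E°cell = (+1.33) − (+0.560) = +0.77 V.

+0.77 V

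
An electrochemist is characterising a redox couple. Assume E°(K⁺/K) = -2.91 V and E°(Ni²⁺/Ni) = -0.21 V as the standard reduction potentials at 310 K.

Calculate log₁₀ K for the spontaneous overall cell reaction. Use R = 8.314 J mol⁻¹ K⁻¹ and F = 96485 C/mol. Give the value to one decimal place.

Cathode: Ni²⁺/Ni; anode: K⁺/K. E°cell = (-0.21) − (-2.91) = +2.70 V, with n = 2.
ΔG° = −nFE° = −RT ln K, so ln K = nFE°/(RT) = (2)(96485)(+2.70) / ((8.314)(310)) = 202.154.
log₁₀ K = 202.154 / ln 10 = 87.8.

87.8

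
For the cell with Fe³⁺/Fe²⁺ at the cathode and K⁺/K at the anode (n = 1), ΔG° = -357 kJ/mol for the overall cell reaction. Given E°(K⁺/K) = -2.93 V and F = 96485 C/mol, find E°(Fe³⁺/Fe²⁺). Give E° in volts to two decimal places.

+0.77 V

E°cell = −ΔG°/(nF) = −(-357×10³)/((1)(96485)) = +3.700 V.
Since Fe³⁺/Fe²⁺ is the cathode and K⁺/K the anode, E°cell = E°(Fe³⁺/Fe²⁺) − E°(K⁺/K).
So E°(Fe³⁺/Fe²⁺) = E°cell + E°(K⁺/K) = +3.700 + (-2.93) = +0.77 V.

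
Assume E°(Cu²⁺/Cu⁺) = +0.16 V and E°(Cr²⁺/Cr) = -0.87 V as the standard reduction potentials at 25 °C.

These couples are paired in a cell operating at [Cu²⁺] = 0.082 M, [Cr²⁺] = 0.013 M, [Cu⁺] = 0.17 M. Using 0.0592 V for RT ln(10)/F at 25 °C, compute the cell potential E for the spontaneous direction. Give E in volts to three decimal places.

+1.067 V

Cu²⁺/Cu⁺ is the cathode (higher E°), Cr²⁺/Cr the anode: E°cell = +0.16 − (-0.87) = +1.03 V, n = 2.
Overall: 2 Cu²⁺(aq) + Cr(s) → 2 Cu⁺(aq) + Cr²⁺(aq)
Q = [Cu⁺]^2·[Cr²⁺] / ([Cu²⁺]^2); log Q = -1.253.
E = E° − (0.0592/n) log Q = +1.03 − (0.0592/2)(-1.253) = +1.067 V.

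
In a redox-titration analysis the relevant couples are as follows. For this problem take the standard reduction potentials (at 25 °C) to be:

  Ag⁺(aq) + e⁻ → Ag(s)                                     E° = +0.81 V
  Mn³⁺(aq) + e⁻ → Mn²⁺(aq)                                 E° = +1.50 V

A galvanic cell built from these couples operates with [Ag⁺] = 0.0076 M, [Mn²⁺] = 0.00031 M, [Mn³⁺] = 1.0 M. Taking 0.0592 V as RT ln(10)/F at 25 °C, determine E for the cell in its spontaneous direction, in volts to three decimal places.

Mn³⁺/Mn²⁺ is the cathode (higher E°), Ag⁺/Ag the anode: E°cell = +1.50 − (+0.81) = +0.69 V, n = 1.
Overall: Mn³⁺(aq) + Ag(s) → Mn²⁺(aq) + Ag⁺(aq)
Q = [Mn²⁺]·[Ag⁺] / ([Mn³⁺]); log Q = -5.628.
E = E° − (0.0592/n) log Q = +0.69 − (0.0592/1)(-5.628) = +1.023 V.

+1.023 V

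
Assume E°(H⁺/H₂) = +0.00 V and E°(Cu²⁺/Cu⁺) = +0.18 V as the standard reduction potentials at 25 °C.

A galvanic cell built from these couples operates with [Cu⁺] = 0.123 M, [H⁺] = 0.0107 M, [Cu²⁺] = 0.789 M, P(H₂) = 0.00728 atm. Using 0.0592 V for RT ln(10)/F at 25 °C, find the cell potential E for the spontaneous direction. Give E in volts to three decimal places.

+0.281 V

Cu²⁺/Cu⁺ is the cathode (higher E°), H⁺/H₂ the anode: E°cell = +0.18 − (+0.00) = +0.18 V, n = 2.
Overall: 2 Cu²⁺(aq) + H₂(g) → 2 Cu⁺(aq) + 2 H⁺(aq)
Q = [Cu⁺]^2·[H⁺]^2 / ([Cu²⁺]^2·P(H₂)); log Q = -3.418.
E = E° − (0.0592/n) log Q = +0.18 − (0.0592/2)(-3.418) = +0.281 V.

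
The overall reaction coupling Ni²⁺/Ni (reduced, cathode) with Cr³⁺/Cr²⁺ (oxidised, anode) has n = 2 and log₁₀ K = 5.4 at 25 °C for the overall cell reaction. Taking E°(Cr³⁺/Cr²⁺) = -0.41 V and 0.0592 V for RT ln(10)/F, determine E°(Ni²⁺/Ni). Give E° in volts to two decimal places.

E°cell = (0.0592/n)·log K = (0.0592/2)(5.4) = +0.160 V.
Since Ni²⁺/Ni is the cathode and Cr³⁺/Cr²⁺ the anode, E°cell = E°(Ni²⁺/Ni) − E°(Cr³⁺/Cr²⁺).
So E°(Ni²⁺/Ni) = E°cell + E°(Cr³⁺/Cr²⁺) = +0.160 + (-0.41) = -0.25 V.

-0.25 V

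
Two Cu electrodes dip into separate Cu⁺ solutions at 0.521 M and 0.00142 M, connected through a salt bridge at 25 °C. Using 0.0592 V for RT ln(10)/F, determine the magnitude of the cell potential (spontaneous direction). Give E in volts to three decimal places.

+0.152 V

For a concentration cell E°cell = 0. The 0.521 M side is the cathode (reduction is favoured where [Cu⁺] is higher).
With n = 1, E = −(0.0592/1) log([Cu⁺]ₐₙ/[Cu⁺]꜀ₐₜ) = −(0.0592/1) log(0.00142/0.521) = −(0.0592/1)(-2.565) = +0.152 V.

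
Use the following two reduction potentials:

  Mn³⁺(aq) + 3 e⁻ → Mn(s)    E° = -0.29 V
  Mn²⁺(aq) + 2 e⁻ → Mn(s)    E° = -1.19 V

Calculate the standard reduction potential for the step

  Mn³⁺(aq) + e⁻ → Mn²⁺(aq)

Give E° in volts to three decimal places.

Sequential free energies add, so n₃E°₃ = n₁E°₁ + n₂E°₂.
With n₃ = 3, and the known step contributing 2×(-1.19) V, the unknown satisfies 1·E° = 3×(-0.29) − 2×(-1.19) = +1.510.
E° = +1.510 / 1 = +1.510 V.

+1.510 V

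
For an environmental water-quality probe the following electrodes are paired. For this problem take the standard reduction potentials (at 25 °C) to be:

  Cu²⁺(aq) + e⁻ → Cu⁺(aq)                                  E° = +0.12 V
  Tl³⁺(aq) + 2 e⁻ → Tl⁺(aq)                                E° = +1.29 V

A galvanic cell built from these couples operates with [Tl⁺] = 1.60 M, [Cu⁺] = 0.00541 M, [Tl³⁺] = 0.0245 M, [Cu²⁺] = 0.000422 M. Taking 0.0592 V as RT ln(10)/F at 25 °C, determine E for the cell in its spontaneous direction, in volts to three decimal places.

Tl³⁺/Tl⁺ is the cathode (higher E°), Cu²⁺/Cu⁺ the anode: E°cell = +1.29 − (+0.12) = +1.17 V, n = 2.
Overall: Tl³⁺(aq) + 2 Cu⁺(aq) → Tl⁺(aq) + 2 Cu²⁺(aq)
Q = [Tl⁺]·[Cu²⁺]^2 / ([Tl³⁺]·[Cu⁺]^2); log Q = -0.401.
E = E° − (0.0592/n) log Q = +1.17 − (0.0592/2)(-0.401) = +1.182 V.

+1.182 V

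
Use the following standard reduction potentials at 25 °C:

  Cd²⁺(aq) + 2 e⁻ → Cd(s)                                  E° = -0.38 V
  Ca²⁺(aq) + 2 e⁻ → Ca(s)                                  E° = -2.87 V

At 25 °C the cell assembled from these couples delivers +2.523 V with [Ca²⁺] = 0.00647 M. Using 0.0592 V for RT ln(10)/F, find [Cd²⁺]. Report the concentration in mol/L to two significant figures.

Cd²⁺/Cd is the cathode, Ca²⁺/Ca the anode: E°cell = +2.49 V, n = 2.
Overall reaction: Cd²⁺(aq) + Ca(s) → Cd(s) + Ca²⁺(aq); Q = [Ca²⁺]^1/[Cd²⁺]^1.
From E = E° − (0.0592/n) log Q: log Q = (E° − E)·n/0.0592 = (+2.49 − (+2.523))·2/0.0592 = -1.1149.
So 1·log[Cd²⁺] = 1·log(0.00647) − log Q = -2.1891 − (-1.1149) = -1.0742; [Cd²⁺] = 10^(-1.0742) ≈ 0.084 M.

0.084 M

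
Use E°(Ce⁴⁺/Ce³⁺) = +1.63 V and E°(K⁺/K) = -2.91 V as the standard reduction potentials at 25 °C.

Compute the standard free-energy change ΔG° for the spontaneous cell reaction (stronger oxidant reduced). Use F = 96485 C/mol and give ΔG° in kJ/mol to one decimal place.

-438.0 kJ/mol

Ce⁴⁺/Ce³⁺ (E° = +1.63 V) is the cathode; K⁺/K (E° = -2.91 V) is the anode, so E°cell = +4.54 V.
Balancing electrons gives n = 1 (lcm of 1 and 1).
ΔG° = −nFE° = −(1)(96485)(+4.54) = -438,042 J = -438.0 kJ/mol.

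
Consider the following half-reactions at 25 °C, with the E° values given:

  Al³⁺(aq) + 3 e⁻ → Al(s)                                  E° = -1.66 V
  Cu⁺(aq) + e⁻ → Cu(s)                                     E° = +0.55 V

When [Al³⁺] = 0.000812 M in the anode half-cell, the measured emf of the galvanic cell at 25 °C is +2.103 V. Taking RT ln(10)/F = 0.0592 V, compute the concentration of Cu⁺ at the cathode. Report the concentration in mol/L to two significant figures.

Cu⁺/Cu is the cathode, Al³⁺/Al the anode: E°cell = +2.21 V, n = 3.
Overall reaction: 3 Cu⁺(aq) + Al(s) → 3 Cu(s) + Al³⁺(aq); Q = [Al³⁺]^1/[Cu⁺]^3.
From E = E° − (0.0592/n) log Q: log Q = (E° − E)·n/0.0592 = (+2.21 − (+2.103))·3/0.0592 = 5.4223.
So 3·log[Cu⁺] = 1·log(0.000812) − log Q = -3.0904 − (5.4223) = -8.5127; log[Cu⁺] = -8.5127 / 3 = -2.8376; [Cu⁺] = 10^(-2.8376) ≈ 0.0015 M.

0.0015 M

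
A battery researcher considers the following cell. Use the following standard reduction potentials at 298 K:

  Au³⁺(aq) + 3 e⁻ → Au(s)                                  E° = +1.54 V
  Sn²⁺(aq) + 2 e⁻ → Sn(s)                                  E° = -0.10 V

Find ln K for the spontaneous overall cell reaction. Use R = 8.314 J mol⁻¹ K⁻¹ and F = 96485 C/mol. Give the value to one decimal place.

383.2

Cathode: Au³⁺/Au; anode: Sn²⁺/Sn. E°cell = (+1.54) − (-0.10) = +1.64 V, with n = 6.
ΔG° = −nFE° = −RT ln K, so ln K = nFE°/(RT) = (6)(96485)(+1.64) / ((8.314)(298)) = 383.203.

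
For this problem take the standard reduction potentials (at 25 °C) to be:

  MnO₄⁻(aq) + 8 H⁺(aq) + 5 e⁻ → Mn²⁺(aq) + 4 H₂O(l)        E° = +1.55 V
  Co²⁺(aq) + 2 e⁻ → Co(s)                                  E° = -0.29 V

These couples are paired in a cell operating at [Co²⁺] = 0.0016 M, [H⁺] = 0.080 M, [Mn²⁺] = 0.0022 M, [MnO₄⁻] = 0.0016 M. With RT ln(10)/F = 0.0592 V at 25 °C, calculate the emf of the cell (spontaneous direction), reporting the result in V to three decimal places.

+1.817 V

MnO₄⁻/Mn²⁺ is the cathode (higher E°), Co²⁺/Co the anode: E°cell = +1.55 − (-0.29) = +1.84 V, n = 10.
Overall: 2 MnO₄⁻(aq) + 16 H⁺(aq) + 5 Co(s) → 2 Mn²⁺(aq) + 8 H₂O(l) + 5 Co²⁺(aq)
Q = [Mn²⁺]^2·[Co²⁺]^5 / ([MnO₄⁻]^2·[H⁺]^16); log Q = 3.848.
E = E° − (0.0592/n) log Q = +1.84 − (0.0592/10)(3.848) = +1.817 V.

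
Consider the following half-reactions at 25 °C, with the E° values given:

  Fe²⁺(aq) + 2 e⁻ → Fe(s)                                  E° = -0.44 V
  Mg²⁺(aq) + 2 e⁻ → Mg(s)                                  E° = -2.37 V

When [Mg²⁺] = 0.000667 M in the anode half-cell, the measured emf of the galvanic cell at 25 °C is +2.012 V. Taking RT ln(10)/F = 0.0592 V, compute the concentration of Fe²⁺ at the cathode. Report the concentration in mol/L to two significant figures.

0.39 M

Fe²⁺/Fe is the cathode, Mg²⁺/Mg the anode: E°cell = +1.93 V, n = 2.
Overall reaction: Fe²⁺(aq) + Mg(s) → Fe(s) + Mg²⁺(aq); Q = [Mg²⁺]^1/[Fe²⁺]^1.
From E = E° − (0.0592/n) log Q: log Q = (E° − E)·n/0.0592 = (+1.93 − (+2.012))·2/0.0592 = -2.7703.
So 1·log[Fe²⁺] = 1·log(0.000667) − log Q = -3.1759 − (-2.7703) = -0.4056; [Fe²⁺] = 10^(-0.4056) ≈ 0.39 M.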